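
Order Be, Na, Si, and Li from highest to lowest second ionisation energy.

Li > Na > Be > Si

The second ionization energy removes an electron from the +1 ion. For each element: Be⁺ still has 1 valence electron; Na⁺ is the bare [Ne] core; Si⁺ still has 3 valence electrons; Li⁺ is the bare [He] core.
Breaking into a closed-shell core is much more expensive than removing a leftover valence electron — Na and Li have the largest IE_2 here.
Valence configurations: Be⁺ [He]2s¹, Si⁺ [Ne]3s²3p¹.
Approximate IE_2 values (kJ/mol): Be 1757, Na 4562, Si 1577, Li 7298.
Hence IE_2: Si < Be < Na < Li.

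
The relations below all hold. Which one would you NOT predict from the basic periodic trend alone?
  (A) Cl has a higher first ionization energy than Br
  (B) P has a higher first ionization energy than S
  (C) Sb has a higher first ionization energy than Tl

The general trend: first ionization energy increases across a period and decreases down a group.
(A) Cl (period 3, group 17) vs Br (period 4, group 17): the stated order agrees with the simple trend.
(B) P (period 3, group 15) vs S (period 3, group 16): the stated order contradicts the simple trend.
(C) Sb (period 5, group 15) vs Tl (period 6, group 13): the stated order agrees with the simple trend.
The exception is (B): S (3p⁴) ionizes more easily than half-filled P (3p³) because the paired 3p electron in S is pushed out by e⁻–e⁻ repulsion.

(B)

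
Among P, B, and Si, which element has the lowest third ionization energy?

The third ionization energy removes an electron from the +2 ion. For each element: P²⁺ still has 3 valence electrons; B²⁺ still has 1 valence electron; Si²⁺ still has 2 valence electrons.
All are still removing valence electrons, so compare the +2 ions as you would atoms: IE_3 generally rises across a period (higher Z_eff) and falls down a group (larger shell), subject to the usual subshell exceptions.
Valence configurations: P²⁺ [Ne]3s²3p¹, B²⁺ [He]2s¹, Si²⁺ [Ne]3s².
P²⁺ loses a lone 3p electron whereas Si²⁺ must break into a filled 3s² pair, so IE_3(Si) > IE_3(P) even though P has the higher nuclear charge.
The numbers (kJ/mol): P 2914, B 3660, Si 3232.
Putting it together, IE_3: P < Si < B.

P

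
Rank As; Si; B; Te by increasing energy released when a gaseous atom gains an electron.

B < As < Si < Te

B is in period 2, group 13; Si is in period 3, group 14; As is in period 4, group 15; Te is in period 5, group 16.
Electron affinity generally becomes more exothermic across a period toward the halogens and less exothermic down a group.
These sit on a diagonal, where the across-period and down-group effects partly cancel.
As > B: period and group pull opposite ways; the across-period shift dominates (78 vs 27 kJ/mol).
Si > As: the two effects oppose for this pair; the down-group effect wins (134 vs 78 kJ/mol).
Te > Si: period and group pull opposite ways; the across-period shift dominates (190 vs 134 kJ/mol).
Tabulated electron affinity (kJ/mol): B 27, Si 134, As 78, Te 190.
So from lowest to highest: B < As < Si < Te.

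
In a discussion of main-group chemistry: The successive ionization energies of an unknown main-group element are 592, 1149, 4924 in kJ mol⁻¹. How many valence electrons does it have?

Look for the largest jump between consecutive ionization energies: IE3/IE2 ≈ 4.3, far larger than any earlier ratio.
That jump marks the point where a core electron is being removed. So the atom has 2 valence electrons.

2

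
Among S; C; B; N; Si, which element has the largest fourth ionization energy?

B

After 3 electrons have been removed, what remains? S³⁺ still has 3 valence electrons; C³⁺ still has 1 valence electron; B³⁺ is the bare [He] core; N³⁺ still has 2 valence electrons; Si³⁺ still has 1 valence electron.
Breaking into a closed-shell core is much more expensive than removing a leftover valence electron — B has the largest IE_4 here.
Valence configurations: S³⁺ [Ne]3s²3p¹, C³⁺ [He]2s¹, N³⁺ [He]2s², Si³⁺ [Ne]3s¹.
Tabulated IE_4 (kJ/mol): S 4556, C 6223, B 25026, N 7475, Si 4356.
So the fourth ionization energies run Si < S < C < N < B.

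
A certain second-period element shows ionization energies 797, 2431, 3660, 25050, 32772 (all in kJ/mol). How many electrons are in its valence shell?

Look for the largest jump between consecutive ionization energies: IE4/IE3 ≈ 6.8, far larger than any earlier ratio.
That jump marks the point where a core electron is being removed. So the atom has 3 valence electrons.

3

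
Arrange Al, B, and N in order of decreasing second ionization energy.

N, B, Al

IE_2 is the cost of taking one more electron from the +1 cation: Al⁺ still has 2 valence electrons; B⁺ still has 2 valence electrons; N⁺ still has 4 valence electrons.
All are still removing valence electrons, so compare the +1 ions as you would atoms: IE_2 generally rises across a period (higher Z_eff) and falls down a group (larger shell), subject to the usual subshell exceptions.
Valence configurations: Al⁺ [Ne]3s², B⁺ [He]2s², N⁺ [He]2s²2p².
Tabulated IE_2 (kJ/mol): Al 1817, B 2427, N 2856.
So the second ionization energies run Al < B < N.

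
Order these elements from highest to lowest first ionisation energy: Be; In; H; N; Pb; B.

H is in period 1, group 1; Be is in period 2, group 2; B is in period 2, group 13; N is in period 2, group 15; In is in period 5, group 13; Pb is in period 6, group 14.
IE₁ increases left→right with effective nuclear charge and decreases top→bottom as the valence shell moves farther out.
Neither a single period nor a single group — weigh both effects.
Pb > In: the two effects oppose for this pair; the across-period effect wins (716 vs 558 kJ/mol).
B > Pb: the two effects oppose for this pair; the down-group effect wins (801 vs 716 kJ/mol).
Be > B: this pair runs against the simple trend — see the exception note.
H > Be: the two effects oppose for this pair; the down-group effect wins (1312 vs 900 kJ/mol).
N > H: period and group pull opposite ways; the across-period shift dominates (1402 vs 1312 kJ/mol).
Note the exception: Be has a higher first ionization energy than B, contrary to the simple trend — removing B's lone 2p electron is easier than breaking Be's filled 2s².
Tabulated first ionization energy (kJ/mol): H 1312, Be 900, B 801, N 1402, In 558, Pb 716.
So from highest to lowest: N > H > Be > B > Pb > In.

N > H > Be > B > Pb > In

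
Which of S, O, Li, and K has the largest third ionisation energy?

The third ionization energy removes an electron from the +2 ion. For each element: S²⁺ still has 4 valence electrons; O²⁺ still has 4 valence electrons; Li²⁺ is already 1 electron into the core; K²⁺ is already 1 electron into the core.
Usually core removal costs more than valence removal, but here the competition is close: a tightly held n=2 valence electron can cost more to remove than an n=3 core electron, so the actual values have to decide it.
Valence configurations: S²⁺ [Ne]3s²3p², O²⁺ [He]2s²2p².
The numbers (kJ/mol): S 3357, O 5300, Li 11815, K 4420.
Overall IE_3 order: S < K < O < Li.

Li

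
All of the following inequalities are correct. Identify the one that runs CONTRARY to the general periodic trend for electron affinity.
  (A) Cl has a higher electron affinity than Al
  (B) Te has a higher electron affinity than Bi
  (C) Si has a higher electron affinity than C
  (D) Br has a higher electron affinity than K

The general trend: electron affinity increases across a period and decreases down a group.
(A) Cl (period 3, group 17) vs Al (period 3, group 13): the stated order agrees with the simple trend.
(B) Te (period 5, group 16) vs Bi (period 6, group 15): the stated order agrees with the simple trend.
(C) Si (period 3, group 14) vs C (period 2, group 14): the stated order contradicts the simple trend.
(D) Br (period 4, group 17) vs K (period 4, group 1): the stated order agrees with the simple trend.
The exception is (C): Si's larger, more diffuse 3p orbitals accept an added electron slightly more readily than C's compact 2p.

(C)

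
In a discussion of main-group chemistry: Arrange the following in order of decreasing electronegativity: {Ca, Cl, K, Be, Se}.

Be is in period 2, group 2; Cl is in period 3, group 17; K is in period 4, group 1; Ca is in period 4, group 2; Se is in period 4, group 16.
Electronegativity increases across a period and decreases down a group, tracking effective nuclear charge and atomic size.
These span different periods and groups, so the two trends combine.
Ca > K: both are in period 4; the period trend gives Ca the larger value.
Be > Ca: Be sits above Ca in group 2, so the down-group effect alone puts Be higher.
Se > Be: the two effects oppose for this pair; the across-period effect wins (2.55 vs 1.57).
Cl > Se: both effects reinforce here, so Cl is clearly the higher of the two.
Approximate values (Pauling): Be 1.57, Cl 3.16, K 0.82, Ca 1.00, Se 2.55.
So from highest to lowest: Cl > Se > Be > Ca > K.

Cl > Se > Be > Ca > K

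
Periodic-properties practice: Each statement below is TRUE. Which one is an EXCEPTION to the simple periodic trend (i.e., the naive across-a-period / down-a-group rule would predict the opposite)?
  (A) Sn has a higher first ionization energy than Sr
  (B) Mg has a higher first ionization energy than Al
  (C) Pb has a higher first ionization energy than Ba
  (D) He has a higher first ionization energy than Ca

(B)

The general trend: first ionization energy increases across a period and decreases down a group.
(A) Sn (period 5, group 14) vs Sr (period 5, group 2): the stated order agrees with the simple trend.
(B) Mg (period 3, group 2) vs Al (period 3, group 13): the stated order contradicts the simple trend.
(C) Pb (period 6, group 14) vs Ba (period 6, group 2): the stated order agrees with the simple trend.
(D) He (period 1, group 18) vs Ca (period 4, group 2): the stated order agrees with the simple trend.
The exception is (B): Al's single 3p electron is easier to remove than one from Mg's filled 3s².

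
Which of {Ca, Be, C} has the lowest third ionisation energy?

C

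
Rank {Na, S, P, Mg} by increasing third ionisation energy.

Consider each +2 ion: Na²⁺ is already 1 electron into the core; S²⁺ still has 4 valence electrons; P²⁺ still has 3 valence electrons; Mg²⁺ is the bare [Ne] core.
Breaking into a closed-shell core is much more expensive than removing a leftover valence electron — Na and Mg have the largest IE_3 here.
Valence configurations: S²⁺ [Ne]3s²3p², P²⁺ [Ne]3s²3p¹.
Approximate IE_3 values (kJ/mol): Na 6910, S 3357, P 2914, Mg 7733.
So the third ionization energies run P < S < Na < Mg.

P, S, Na, Mg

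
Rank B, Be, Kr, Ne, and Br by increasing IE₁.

Be is in period 2, group 2; B is in period 2, group 13; Ne is in period 2, group 18; Br is in period 4, group 17; Kr is in period 4, group 18.
IE₁ increases left→right with effective nuclear charge and decreases top→bottom as the valence shell moves farther out.
Here both period and group differ, so the two effects have to be weighed against each other.
Be > B: this pair runs against the simple trend — see the exception note.
Br > Be: the two effects oppose for this pair; the across-period effect wins (1140 vs 900 kJ/mol).
Kr > Br: both are in period 4; the period trend gives Kr the larger value.
Ne > Kr: they share group 18; the group trend gives Ne the larger value.
Note the exception: Be has a higher first ionization energy than B, contrary to the simple trend — removing B's lone 2p electron is easier than breaking Be's filled 2s².
Tabulated first ionization energy (kJ/mol): Be 900, B 801, Ne 2081, Br 1140, Kr 1351.
So from lowest to highest: B < Be < Br < Kr < Ne.

B < Be < Br < Kr < Ne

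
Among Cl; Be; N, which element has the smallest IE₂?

Be

After 1 electron has been removed, what remains? Cl⁺ still has 6 valence electrons; Be⁺ still has 1 valence electron; N⁺ still has 4 valence electrons.
All are still removing valence electrons, so compare the +1 ions as you would atoms: IE_2 generally rises across a period (higher Z_eff) and falls down a group (larger shell), subject to the usual subshell exceptions.
Valence configurations: Cl⁺ [Ne]3s²3p⁴, Be⁺ [He]2s¹, N⁺ [He]2s²2p².
Tabulated IE_2 (kJ/mol): Cl 2298, Be 1757, N 2856.
So the second ionization energies run Be < Cl < N.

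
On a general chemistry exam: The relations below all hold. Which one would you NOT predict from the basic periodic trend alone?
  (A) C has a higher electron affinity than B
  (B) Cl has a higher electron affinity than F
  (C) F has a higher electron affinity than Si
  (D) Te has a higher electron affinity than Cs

(B)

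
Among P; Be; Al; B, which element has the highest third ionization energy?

Be

Consider each +2 ion: P²⁺ still has 3 valence electrons; Be²⁺ is the bare [He] core; Al²⁺ still has 1 valence electron; B²⁺ still has 1 valence electron.
Pulling an electron out of a noble-gas core costs far more than removing a remaining valence electron, so Be sits at the high end of IE_3.
Valence configurations: P²⁺ [Ne]3s²3p¹, Al²⁺ [Ne]3s¹, B²⁺ [He]2s¹.
Approximate IE_3 values (kJ/mol): P 2914, Be 14849, Al 2745, B 3660.
Putting it together, IE_3: Al < P < B < Be.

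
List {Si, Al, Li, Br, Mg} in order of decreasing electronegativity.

Br, Si, Al, Mg, Li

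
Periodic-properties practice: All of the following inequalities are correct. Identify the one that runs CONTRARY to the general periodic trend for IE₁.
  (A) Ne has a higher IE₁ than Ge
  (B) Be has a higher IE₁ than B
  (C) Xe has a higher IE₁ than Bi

The general trend: IE₁ increases across a period and decreases down a group.
(A) Ne (period 2, group 18) vs Ge (period 4, group 14): the stated order agrees with the simple trend.
(B) Be (period 2, group 2) vs B (period 2, group 13): the stated order contradicts the simple trend.
(C) Xe (period 5, group 18) vs Bi (period 6, group 15): the stated order agrees with the simple trend.
The exception is (B): removing B's lone 2p electron is easier than breaking Be's filled 2s².

(B)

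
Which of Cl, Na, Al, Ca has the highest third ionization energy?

Na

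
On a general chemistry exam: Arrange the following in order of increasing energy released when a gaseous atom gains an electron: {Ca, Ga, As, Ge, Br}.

Ca is in period 4, group 2; Ga is in period 4, group 13; Ge is in period 4, group 14; As is in period 4, group 15; Br is in period 4, group 17.
EA tends to increase across a period and decrease down a group, though the pattern is less regular than for IE or radius.
All lie in period 4; the across-period trend (electron affinity increases left to right) applies, with the exception below.
Note the exception: Ge has a higher electron affinity than As, contrary to the simple trend — adding an electron to As's half-filled 4p³ is unfavourable, so Ge (4p²) has the more exothermic EA.
Approximate values (kJ/mol): Ca 2, Ga 29, Ge 119, As 78, Br 325.
So from lowest to highest: Ca < Ga < As < Ge < Br.

Ca < Ga < As < Ge < Br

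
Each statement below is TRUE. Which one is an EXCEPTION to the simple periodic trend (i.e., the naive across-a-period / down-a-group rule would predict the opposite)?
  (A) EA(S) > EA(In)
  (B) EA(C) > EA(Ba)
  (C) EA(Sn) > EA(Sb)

The general trend: electron affinity increases across a period and decreases down a group.
(A) S (period 3, group 16) vs In (period 5, group 13): the stated order agrees with the simple trend.
(B) C (period 2, group 14) vs Ba (period 6, group 2): the stated order agrees with the simple trend.
(C) Sn (period 5, group 14) vs Sb (period 5, group 15): the stated order contradicts the simple trend.
The exception is (C): adding an electron to Sb's half-filled 5p³ is unfavourable, so Sn has the more exothermic EA.

(C)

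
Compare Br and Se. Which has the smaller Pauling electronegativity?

Se

Se is in period 4, group 16; Br is in period 4, group 17.
Electronegativity increases across a period and decreases down a group, tracking effective nuclear charge and atomic size.
All lie in period 4, so electronegativity increases left to right.
So Se has the smaller Pauling electronegativity (Se < Br).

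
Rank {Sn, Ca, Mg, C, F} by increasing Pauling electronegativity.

Ca < Mg < Sn < C < F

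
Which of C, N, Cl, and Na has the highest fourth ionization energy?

Na

The fourth ionization energy removes an electron from the +3 ion. For each element: C³⁺ still has 1 valence electron; N³⁺ still has 2 valence electrons; Cl³⁺ still has 4 valence electrons; Na³⁺ is already 2 electrons into the core.
Pulling an electron out of a noble-gas core costs far more than removing a remaining valence electron, so Na sits at the high end of IE_4.
Valence configurations: C³⁺ [He]2s¹, N³⁺ [He]2s², Cl³⁺ [Ne]3s²3p².
Approximate IE_4 values (kJ/mol): C 6223, N 7475, Cl 5159, Na 9543.
So the fourth ionization energies run Cl < C < N < Na.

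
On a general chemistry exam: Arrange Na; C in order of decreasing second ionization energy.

Consider each +1 ion: Na⁺ is the bare [Ne] core; C⁺ still has 3 valence electrons.
Core electrons are held far more tightly than valence electrons, so Na tops the IE_2 order.
Approximate IE_2 values (kJ/mol): Na 4562, C 2353.
Overall IE_2 order: C < Na.

Na, C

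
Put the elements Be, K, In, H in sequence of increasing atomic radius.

H, Be, In, K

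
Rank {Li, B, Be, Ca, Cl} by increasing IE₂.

Ca < Be < Cl < B < Li

The second ionization energy removes an electron from the +1 ion. For each element: Li⁺ is the bare [He] core; B⁺ still has 2 valence electrons; Be⁺ still has 1 valence electron; Ca⁺ still has 1 valence electron; Cl⁺ still has 6 valence electrons.
Pulling an electron out of a noble-gas core costs far more than removing a remaining valence electron, so Li sits at the high end of IE_2.
Valence configurations: B⁺ [He]2s², Be⁺ [He]2s¹, Ca⁺ [Ar]4s¹, Cl⁺ [Ne]3s²3p⁴.
Tabulated IE_2 (kJ/mol): Li 7298, B 2427, Be 1757, Ca 1145, Cl 2298.
Overall IE_2 order: Ca < Be < Cl < B < Li.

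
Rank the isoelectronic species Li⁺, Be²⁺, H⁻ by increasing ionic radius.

Be²⁺ < Li⁺ < H⁻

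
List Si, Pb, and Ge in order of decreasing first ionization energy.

Across a period the outer electron is held more tightly (higher IE₁); down a group it sits in a higher shell, more shielded, and comes off more easily.
All are in group 14, so first ionization energy increases up the group.
So from highest to lowest: Si > Ge > Pb.

Si > Ge > Pb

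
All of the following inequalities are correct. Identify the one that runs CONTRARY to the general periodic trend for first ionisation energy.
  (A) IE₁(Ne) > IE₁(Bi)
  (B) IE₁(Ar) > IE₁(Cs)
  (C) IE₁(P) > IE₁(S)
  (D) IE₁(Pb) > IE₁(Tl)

(C)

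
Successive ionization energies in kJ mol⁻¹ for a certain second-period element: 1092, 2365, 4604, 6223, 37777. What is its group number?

Group 14

Look for the largest jump between consecutive ionization energies: IE5/IE4 ≈ 6.1, far larger than any earlier ratio.
That jump marks the point where a core electron is being removed. So the atom has 4 valence electrons.
A main-group element with 4 valence electrons is in group 14.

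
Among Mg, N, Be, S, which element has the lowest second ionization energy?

The second ionization energy removes an electron from the +1 ion. For each element: Mg⁺ still has 1 valence electron; N⁺ still has 4 valence electrons; Be⁺ still has 1 valence electron; S⁺ still has 5 valence electrons.
All are still removing valence electrons, so compare the +1 ions as you would atoms: IE_2 generally rises across a period (higher Z_eff) and falls down a group (larger shell), subject to the usual subshell exceptions.
Valence configurations: Mg⁺ [Ne]3s¹, N⁺ [He]2s²2p², Be⁺ [He]2s¹, S⁺ [Ne]3s²3p³.
The numbers (kJ/mol): Mg 1451, N 2856, Be 1757, S 2252.
Hence IE_2: Mg < Be < S < N.

Mg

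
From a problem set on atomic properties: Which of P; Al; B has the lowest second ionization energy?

Al

Consider each +1 ion: P⁺ still has 4 valence electrons; Al⁺ still has 2 valence electrons; B⁺ still has 2 valence electrons.
All are still removing valence electrons, so compare the +1 ions as you would atoms: IE_2 generally rises across a period (higher Z_eff) and falls down a group (larger shell), subject to the usual subshell exceptions.
Valence configurations: P⁺ [Ne]3s²3p², Al⁺ [Ne]3s², B⁺ [He]2s².
The numbers (kJ/mol): P 1907, Al 1817, B 2427.
Putting it together, IE_2: Al < P < B.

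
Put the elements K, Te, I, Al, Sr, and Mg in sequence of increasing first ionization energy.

Mg is in period 3, group 2; Al is in period 3, group 13; K is in period 4, group 1; Sr is in period 5, group 2; Te is in period 5, group 16; I is in period 5, group 17.
Removing the outermost electron gets harder across a period and easier down a group.
These span different periods and groups, so the two trends combine.
Sr > K: period and group pull opposite ways; the across-period shift dominates (550 vs 419 kJ/mol).
Al > Sr: both effects reinforce here, so Al is clearly the higher of the two.
Mg > Al: this pair runs against the simple trend — see the exception note.
Te > Mg: the two effects oppose for this pair; the across-period effect wins (869 vs 738 kJ/mol).
I > Te: I lies to the right of Te in period 5, so the across-period effect alone puts I higher.
Note the exception: Mg has a higher first ionization energy than Al, contrary to the simple trend — Al's single 3p electron is easier to remove than one from Mg's filled 3s².
For reference (kJ/mol): Mg 738, Al 578, K 419, Sr 550, Te 869, I 1008.
So from lowest to highest: K < Sr < Al < Mg < Te < I.

K < Sr < Al < Mg < Te < I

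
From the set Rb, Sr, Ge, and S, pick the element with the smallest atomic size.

S

S is in period 3, group 16; Ge is in period 4, group 14; Rb is in period 5, group 1; Sr is in period 5, group 2.
Across a period the added protons contract the valence shell; down a group each new principal shell makes the atom larger.
These span different periods and groups, so the two trends combine.
Ge > S: relative to S, both the across-period and down-group shifts push Ge's atomic radius up.
Sr > Ge: both effects reinforce here, so Sr is clearly the larger of the two.
Rb > Sr: Rb lies to the left of Sr in period 5, so the across-period effect alone puts Rb larger.
Tabulated atomic radius (pm): S 103, Ge 121, Rb 210, Sr 185.
The smallest atomic size among these belongs to S.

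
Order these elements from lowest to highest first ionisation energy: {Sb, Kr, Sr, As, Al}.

IE₁ increases left→right with effective nuclear charge and decreases top→bottom as the valence shell moves farther out.
Neither a single period nor a single group — weigh both effects.
Al > Sr: both effects reinforce here, so Al is clearly the higher of the two.
Sb > Al: the two effects oppose for this pair; the across-period effect wins (831 vs 578 kJ/mol).
As > Sb: they share group 15; the group trend gives As the larger value.
Kr > As: Kr lies to the right of As in period 4, so the across-period effect alone puts Kr higher.
Tabulated first ionization energy (kJ/mol): Al 578, As 947, Kr 1351, Sr 550, Sb 831.
So from lowest to highest: Sr < Al < Sb < As < Kr.

Sr, Al, Sb, As, Kr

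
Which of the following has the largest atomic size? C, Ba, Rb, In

Rb

Moving right in a period, electrons are added to the same shell under a stronger nuclear pull, so atoms get smaller; moving down, a new shell is opened and atoms get larger.
These span different periods and groups, so the two trends combine.
In > C: both effects reinforce here, so In is clearly the larger of the two.
Ba > In: relative to In, both the across-period and down-group shifts push Ba's atomic radius up.
Rb > Ba: the two effects oppose for this pair; the across-period effect wins (210 vs 196 pm).
Tabulated atomic radius (pm): C 75, Rb 210, In 142, Ba 196.
The largest atomic size among these belongs to Rb.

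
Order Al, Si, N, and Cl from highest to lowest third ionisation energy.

After 2 electrons have been removed, what remains? Al²⁺ still has 1 valence electron; Si²⁺ still has 2 valence electrons; N²⁺ still has 3 valence electrons; Cl²⁺ still has 5 valence electrons.
All are still removing valence electrons, so compare the +2 ions as you would atoms: IE_3 generally rises across a period (higher Z_eff) and falls down a group (larger shell), subject to the usual subshell exceptions.
Valence configurations: Al²⁺ [Ne]3s¹, Si²⁺ [Ne]3s², N²⁺ [He]2s²2p¹, Cl²⁺ [Ne]3s²3p³.
Tabulated IE_3 (kJ/mol): Al 2745, Si 3232, N 4578, Cl 3822.
So the third ionization energies run Al < Si < Cl < N.

N > Cl > Si > Al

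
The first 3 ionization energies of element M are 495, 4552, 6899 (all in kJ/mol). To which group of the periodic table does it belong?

Look for the largest jump between consecutive ionization energies: IE2/IE1 ≈ 9.2, far larger than any earlier ratio.
That jump marks the point where a core electron is being removed. So the atom has 1 valence electron.
A main-group element with 1 valence electron is in group 1.

Group 1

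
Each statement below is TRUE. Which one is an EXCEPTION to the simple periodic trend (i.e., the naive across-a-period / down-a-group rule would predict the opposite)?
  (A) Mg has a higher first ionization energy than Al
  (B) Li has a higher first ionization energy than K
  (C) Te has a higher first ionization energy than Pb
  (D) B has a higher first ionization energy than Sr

(A)

The general trend: first ionization energy increases across a period and decreases down a group.
(A) Mg (period 3, group 2) vs Al (period 3, group 13): the stated order contradicts the simple trend.
(B) Li (period 2, group 1) vs K (period 4, group 1): the stated order agrees with the simple trend.
(C) Te (period 5, group 16) vs Pb (period 6, group 14): the stated order agrees with the simple trend.
(D) B (period 2, group 13) vs Sr (period 5, group 2): the stated order agrees with the simple trend.
The exception is (A): Al's single 3p electron is easier to remove than one from Mg's filled 3s².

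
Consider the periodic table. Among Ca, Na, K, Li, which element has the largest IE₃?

IE_3 is the cost of taking one more electron from the +2 cation: Ca²⁺ is the bare [Ar] core; Na²⁺ is already 1 electron into the core; K²⁺ is already 1 electron into the core; Li²⁺ is already 1 electron into the core.
All of these are removing an electron from a noble-gas core or deeper; the smaller core (lower principal quantum number) is held far more tightly, and within a period the higher nuclear charge binds the same core more tightly.
Approximate IE_3 values (kJ/mol): Ca 4912, Na 6910, K 4420, Li 11815.
So the third ionization energies run K < Ca < Na < Li.

Li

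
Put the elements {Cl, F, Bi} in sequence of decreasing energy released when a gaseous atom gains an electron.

Cl > F > Bi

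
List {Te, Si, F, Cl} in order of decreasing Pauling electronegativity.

F, Cl, Te, Si

F is in period 2, group 17; Si is in period 3, group 14; Cl is in period 3, group 17; Te is in period 5, group 16.
Electronegativity increases across a period and decreases down a group, tracking effective nuclear charge and atomic size.
Here both period and group differ, so the two effects have to be weighed against each other.
Te > Si: the two effects oppose for this pair; the across-period effect wins (2.10 vs 1.90).
Cl > Te: relative to Te, both the across-period and down-group shifts push Cl's electronegativity up.
F > Cl: they share group 17; the group trend gives F the larger value.
For reference (Pauling): F 3.98, Si 1.90, Cl 3.16, Te 2.10.
So from highest to lowest: F > Cl > Te > Si.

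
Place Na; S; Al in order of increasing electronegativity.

EN rises left→right (higher Z_eff, smaller atoms) and falls top→bottom (larger, more shielded atoms).
All lie in period 3, so electronegativity increases left to right.
So from lowest to highest: Na < Al < S.

Na, Al, S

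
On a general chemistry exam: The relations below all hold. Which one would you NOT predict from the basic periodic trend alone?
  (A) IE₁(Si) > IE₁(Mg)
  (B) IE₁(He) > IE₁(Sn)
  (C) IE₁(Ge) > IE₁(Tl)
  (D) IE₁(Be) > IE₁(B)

The general trend: first ionisation energy increases across a period and decreases down a group.
(A) Si (period 3, group 14) vs Mg (period 3, group 2): the stated order agrees with the simple trend.
(B) He (period 1, group 18) vs Sn (period 5, group 14): the stated order agrees with the simple trend.
(C) Ge (period 4, group 14) vs Tl (period 6, group 13): the stated order agrees with the simple trend.
(D) Be (period 2, group 2) vs B (period 2, group 13): the stated order contradicts the simple trend.
The exception is (D): removing B's lone 2p electron is easier than breaking Be's filled 2s².

(D)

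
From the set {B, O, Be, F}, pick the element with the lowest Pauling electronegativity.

Be is in period 2, group 2; B is in period 2, group 13; O is in period 2, group 16; F is in period 2, group 17.
EN rises left→right (higher Z_eff, smaller atoms) and falls top→bottom (larger, more shielded atoms).
All lie in period 2, so electronegativity increases left to right.
The lowest Pauling electronegativity among these belongs to Be.

Be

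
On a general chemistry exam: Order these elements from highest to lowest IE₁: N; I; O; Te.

N is in period 2, group 15; O is in period 2, group 16; Te is in period 5, group 16; I is in period 5, group 17.
Removing the outermost electron gets harder across a period and easier down a group.
Here both period and group differ, so the two effects have to be weighed against each other.
I > Te: both are in period 5; the period trend gives I the larger value.
O > I: period and group pull opposite ways; the down-group shift dominates (1314 vs 1008 kJ/mol).
N > O: this pair runs against the simple trend — see the exception note.
Note the exception: N has a higher first ionization energy than O, contrary to the simple trend — pairing an electron in O's 2p⁴ costs repulsion energy, so O ionizes more easily than half-filled N (2p³).
Approximate values (kJ/mol): N 1402, O 1314, Te 869, I 1008.
So from highest to lowest: N > O > I > Te.

N > O > I > Te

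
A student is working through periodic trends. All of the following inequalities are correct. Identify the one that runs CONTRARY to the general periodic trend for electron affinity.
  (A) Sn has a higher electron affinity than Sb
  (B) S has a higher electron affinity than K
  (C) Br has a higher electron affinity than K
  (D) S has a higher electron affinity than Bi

The general trend: electron affinity increases across a period and decreases down a group.
(A) Sn (period 5, group 14) vs Sb (period 5, group 15): the stated order contradicts the simple trend.
(B) S (period 3, group 16) vs K (period 4, group 1): the stated order agrees with the simple trend.
(C) Br (period 4, group 17) vs K (period 4, group 1): the stated order agrees with the simple trend.
(D) S (period 3, group 16) vs Bi (period 6, group 15): the stated order agrees with the simple trend.
The exception is (A): adding an electron to Sb's half-filled 5p³ is unfavourable, so Sn has the more exothermic EA.

(A)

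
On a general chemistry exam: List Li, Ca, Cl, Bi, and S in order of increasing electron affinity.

Ca < Li < Bi < S < Cl

Adding an electron releases more energy for atoms nearer the top right (short of the noble gases).
These span different periods and groups, so the two trends combine.
Li > Ca: period and group pull opposite ways; the down-group shift dominates (60 vs 2 kJ/mol).
Bi > Li: period and group pull opposite ways; the across-period shift dominates (91 vs 60 kJ/mol).
S > Bi: relative to Bi, both the across-period and down-group shifts push S's electron affinity up.
Cl > S: Cl lies to the right of S in period 3, so the across-period effect alone puts Cl higher.
Tabulated electron affinity (kJ/mol): Li 60, S 200, Cl 349, Ca 2, Bi 91.
So from lowest to highest: Ca < Li < Bi < S < Cl.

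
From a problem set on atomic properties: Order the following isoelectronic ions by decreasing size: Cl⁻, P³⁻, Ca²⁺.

All of these have 18 electrons, so size is governed by nuclear charge alone: the more protons, the stronger the pull on the same electron cloud, and the smaller the ion.
Nuclear charges: Ca²⁺ (Z=20), Cl⁻ (Z=17), P³⁻ (Z=15).
Largest to smallest: P³⁻ > Cl⁻ > Ca²⁺.

P³⁻ > Cl⁻ > Ca²⁺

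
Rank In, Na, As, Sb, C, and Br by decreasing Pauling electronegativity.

C is in period 2, group 14; Na is in period 3, group 1; As is in period 4, group 15; Br is in period 4, group 17; In is in period 5, group 13; Sb is in period 5, group 15.
Smaller atoms with higher effective nuclear charge are more electronegative.
Neither a single period nor a single group — weigh both effects.
In > Na: period and group pull opposite ways; the across-period shift dominates (1.78 vs 0.93).
Sb > In: Sb lies to the right of In in period 5, so the across-period effect alone puts Sb higher.
As > Sb: As sits above Sb in group 15, so the down-group effect alone puts As higher.
C > As: period and group pull opposite ways; the down-group shift dominates (2.55 vs 2.18).
Br > C: period and group pull opposite ways; the across-period shift dominates (2.96 vs 2.55).
Approximate values (Pauling): C 2.55, Na 0.93, As 2.18, Br 2.96, In 1.78, Sb 2.05.
So from highest to lowest: Br > C > As > Sb > In > Na.

Br > C > As > Sb > In > Na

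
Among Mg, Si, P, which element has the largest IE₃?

After 2 electrons have been removed, what remains? Mg²⁺ is the bare [Ne] core; Si²⁺ still has 2 valence electrons; P²⁺ still has 3 valence electrons.
Pulling an electron out of a noble-gas core costs far more than removing a remaining valence electron, so Mg sits at the high end of IE_3.
Valence configurations: Si²⁺ [Ne]3s², P²⁺ [Ne]3s²3p¹.
P²⁺ loses a lone 3p electron whereas Si²⁺ must break into a filled 3s² pair, so IE_3(Si) > IE_3(P) even though P has the higher nuclear charge.
Approximate IE_3 values (kJ/mol): Mg 7733, Si 3232, P 2914.
So the third ionization energies run P < Si < Mg.

Mg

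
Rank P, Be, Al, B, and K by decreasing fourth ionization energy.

B > Be > Al > K > P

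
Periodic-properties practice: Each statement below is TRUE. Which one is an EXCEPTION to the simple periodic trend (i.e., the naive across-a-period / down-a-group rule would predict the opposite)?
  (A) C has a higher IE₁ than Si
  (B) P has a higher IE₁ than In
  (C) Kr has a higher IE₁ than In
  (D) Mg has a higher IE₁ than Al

The general trend: IE₁ increases across a period and decreases down a group.
(A) C (period 2, group 14) vs Si (period 3, group 14): the stated order agrees with the simple trend.
(B) P (period 3, group 15) vs In (period 5, group 13): the stated order agrees with the simple trend.
(C) Kr (period 4, group 18) vs In (period 5, group 13): the stated order agrees with the simple trend.
(D) Mg (period 3, group 2) vs Al (period 3, group 13): the stated order contradicts the simple trend.
The exception is (D): Al's single 3p electron is easier to remove than one from Mg's filled 3s².

(D)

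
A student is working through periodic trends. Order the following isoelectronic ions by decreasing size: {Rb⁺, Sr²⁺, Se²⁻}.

Se²⁻ > Rb⁺ > Sr²⁺

All of these have 36 electrons, so size is governed by nuclear charge alone: the more protons, the stronger the pull on the same electron cloud, and the smaller the ion.
Nuclear charges: Sr²⁺ (Z=38), Rb⁺ (Z=37), Se²⁻ (Z=34).
Largest to smallest: Se²⁻ > Rb⁺ > Sr²⁺.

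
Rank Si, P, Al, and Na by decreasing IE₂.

Na > P > Al > Si

IE_2 is the cost of taking one more electron from the +1 cation: Si⁺ still has 3 valence electrons; P⁺ still has 4 valence electrons; Al⁺ still has 2 valence electrons; Na⁺ is the bare [Ne] core.
Breaking into a closed-shell core is much more expensive than removing a leftover valence electron — Na has the largest IE_2 here.
Valence configurations: Si⁺ [Ne]3s²3p¹, P⁺ [Ne]3s²3p², Al⁺ [Ne]3s².
Si⁺ loses a lone 3p electron whereas Al⁺ must break into a filled 3s² pair, so IE_2(Al) > IE_2(Si) even though Si has the higher nuclear charge.
Tabulated IE_2 (kJ/mol): Si 1577, P 1907, Al 1817, Na 4562.
Hence IE_2: Si < Al < P < Na.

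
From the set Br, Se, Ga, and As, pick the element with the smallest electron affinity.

Ga

Adding an electron releases more energy for atoms nearer the top right (short of the noble gases).
All lie in period 4, so electron affinity increases left to right.
The smallest electron affinity among these belongs to Ga.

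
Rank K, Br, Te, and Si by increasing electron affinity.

Adding an electron releases more energy for atoms nearer the top right (short of the noble gases).
These span different periods and groups, so the two trends combine.
Si > K: both effects reinforce here, so Si is clearly the higher of the two.
Te > Si: period and group pull opposite ways; the across-period shift dominates (190 vs 134 kJ/mol).
Br > Te: both effects reinforce here, so Br is clearly the higher of the two.
Approximate values (kJ/mol): Si 134, K 48, Br 325, Te 190.
So from lowest to highest: K < Si < Te < Br.

K < Si < Te < Br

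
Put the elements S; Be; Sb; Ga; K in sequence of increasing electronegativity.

Be is in period 2, group 2; S is in period 3, group 16; K is in period 4, group 1; Ga is in period 4, group 13; Sb is in period 5, group 15.
Electronegativity increases across a period and decreases down a group, tracking effective nuclear charge and atomic size.
Neither a single period nor a single group — weigh both effects.
Be > K: relative to K, both the across-period and down-group shifts push Be's electronegativity up.
Ga > Be: the two effects oppose for this pair; the across-period effect wins (1.81 vs 1.57).
Sb > Ga: period and group pull opposite ways; the across-period shift dominates (2.05 vs 1.81).
S > Sb: relative to Sb, both the across-period and down-group shifts push S's electronegativity up.
For reference (Pauling): Be 1.57, S 2.58, K 0.82, Ga 1.81, Sb 2.05.
So from lowest to highest: K < Be < Ga < Sb < S.

K, Be, Ga, Sb, S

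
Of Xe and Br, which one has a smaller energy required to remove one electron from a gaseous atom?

Br

IE₁ increases left→right with effective nuclear charge and decreases top→bottom as the valence shell moves farther out.
A diagonal step moves right (one effect) and down (the opposite effect) at once.
Xe > Br: the two effects oppose for this pair; the across-period effect wins (1170 vs 1140 kJ/mol).
For reference (kJ/mol): Br 1140, Xe 1170.
So Br has the smaller energy required to remove one electron from a gaseous atom (Br < Xe).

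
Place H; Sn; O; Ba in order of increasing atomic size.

H, O, Sn, Ba

Across a period the added protons contract the valence shell; down a group each new principal shell makes the atom larger.
Neither a single period nor a single group — weigh both effects.
O > H: the two effects oppose for this pair; the down-group effect wins (63 vs 32 pm).
Sn > O: both effects reinforce here, so Sn is clearly the larger of the two.
Ba > Sn: both effects reinforce here, so Ba is clearly the larger of the two.
Approximate values (pm): H 32, O 63, Sn 140, Ba 196.
So from smallest to largest: H < O < Sn < Ba.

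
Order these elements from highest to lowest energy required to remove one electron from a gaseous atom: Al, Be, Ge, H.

H is in period 1, group 1; Be is in period 2, group 2; Al is in period 3, group 13; Ge is in period 4, group 14.
Removing the outermost electron gets harder across a period and easier down a group.
A diagonal step moves right (one effect) and down (the opposite effect) at once.
Ge > Al: period and group pull opposite ways; the across-period shift dominates (762 vs 578 kJ/mol).
Be > Ge: period and group pull opposite ways; the down-group shift dominates (900 vs 762 kJ/mol).
H > Be: period and group pull opposite ways; the down-group shift dominates (1312 vs 900 kJ/mol).
For reference (kJ/mol): H 1312, Be 900, Al 578, Ge 762.
So from highest to lowest: H > Be > Ge > Al.

H > Be > Ge > Al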